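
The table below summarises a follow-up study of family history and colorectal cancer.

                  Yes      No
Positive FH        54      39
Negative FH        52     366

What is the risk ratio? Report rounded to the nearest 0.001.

4.667

Cells: a = 54, b = 39, c = 52, d = 366.
Risk in exposed = 54/93 = 0.58065; risk in unexposed = 52/418 = 0.12440.
RR = 0.58065 / 0.12440 = 4.66749
The risk among the exposed is 4.67 times that among the unexposed.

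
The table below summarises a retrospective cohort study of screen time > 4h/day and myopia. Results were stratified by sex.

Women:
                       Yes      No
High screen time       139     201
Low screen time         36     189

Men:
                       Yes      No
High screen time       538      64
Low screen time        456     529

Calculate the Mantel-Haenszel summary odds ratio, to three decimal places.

7.239

OR_MH = Σ(aᵢdᵢ/nᵢ) / Σ(bᵢcᵢ/nᵢ), where nᵢ is the stratum total.
Stratum 1 (Women): n = 565; a·d/n = 139·189/565 = 46.4973; b·c/n = 201·36/565 = 12.8071
Stratum 2 (Men): n = 1587; a·d/n = 538·529/1587 = 179.3333; b·c/n = 64·456/1587 = 18.3894
OR_MH = (46.4973 + 179.3333) / (12.8071 + 18.3894) = 225.8307 / 31.1965 = 7.23898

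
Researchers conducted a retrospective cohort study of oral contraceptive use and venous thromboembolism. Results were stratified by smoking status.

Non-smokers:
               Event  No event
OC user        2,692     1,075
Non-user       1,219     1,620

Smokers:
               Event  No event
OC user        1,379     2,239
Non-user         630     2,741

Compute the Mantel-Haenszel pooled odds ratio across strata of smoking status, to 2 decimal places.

3.00

OR_MH = Σ(aᵢdᵢ/nᵢ) / Σ(bᵢcᵢ/nᵢ), where nᵢ is the stratum total.
Stratum 1 (Non-smokers): n = 6606; a·d/n = 2692·1620/6606 = 660.1635; b·c/n = 1075·1219/6606 = 198.3689
Stratum 2 (Smokers): n = 6989; a·d/n = 1379·2741/6989 = 540.8269; b·c/n = 2239·630/6989 = 201.8272
OR_MH = (660.1635 + 540.8269) / (198.3689 + 201.8272) = 1200.9904 / 400.1961 = 3.00100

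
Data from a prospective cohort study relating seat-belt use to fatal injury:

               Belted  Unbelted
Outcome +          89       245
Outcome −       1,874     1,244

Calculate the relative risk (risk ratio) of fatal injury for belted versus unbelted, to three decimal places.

0.276

Reading the table with exposure as columns: a = 89 (Belted, case), b = 1874 (Belted, non-case), c = 245 (Unbelted, case), d = 1244.
Risk in exposed = 89/1963 = 0.04534; risk in unexposed = 245/1489 = 0.16454.
RR = 0.04534 / 0.16454 = 0.27555
The risk is 72% lower among the exposed than among the unexposed.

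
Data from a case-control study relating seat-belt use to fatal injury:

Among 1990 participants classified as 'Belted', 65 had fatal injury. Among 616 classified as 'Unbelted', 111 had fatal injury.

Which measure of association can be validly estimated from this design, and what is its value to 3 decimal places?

0.154

From the description: a = 65, b = 1925, c = 111, d = 505.
This is a case-control study: participants were sampled on outcome status, so risks in the source population cannot be estimated directly — relative risk is not valid here. The odds ratio is the appropriate measure.
OR = (a·d)/(b·c) = (65 × 505) / (1925 × 111) = 32825 / 213675 = 0.15362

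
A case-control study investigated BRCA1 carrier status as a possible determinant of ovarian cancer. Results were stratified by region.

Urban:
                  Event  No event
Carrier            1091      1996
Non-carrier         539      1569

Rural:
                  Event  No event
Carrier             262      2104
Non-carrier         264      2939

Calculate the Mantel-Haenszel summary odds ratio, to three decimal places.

OR_MH = Σ(aᵢdᵢ/nᵢ) / Σ(bᵢcᵢ/nᵢ), where nᵢ is the stratum total.
Stratum 1 (Urban): n = 5195; a·d/n = 1091·1569/5195 = 329.5051; b·c/n = 1996·539/5195 = 207.0922
Stratum 2 (Rural): n = 5569; a·d/n = 262·2939/5569 = 138.2686; b·c/n = 2104·264/5569 = 99.7407
OR_MH = (329.5051 + 138.2686) / (207.0922 + 99.7407) = 467.7737 / 306.8329 = 1.52452

1.525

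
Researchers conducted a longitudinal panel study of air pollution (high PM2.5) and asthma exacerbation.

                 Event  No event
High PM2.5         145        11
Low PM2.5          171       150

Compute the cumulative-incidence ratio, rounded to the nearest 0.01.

1.74

Cells: a = 145, b = 11, c = 171, d = 150.
Risk in exposed = 145/156 = 0.92949; risk in unexposed = 171/321 = 0.53271.
RR = 0.92949 / 0.53271 = 1.74483
The risk among the exposed is 1.74 times that among the unexposed.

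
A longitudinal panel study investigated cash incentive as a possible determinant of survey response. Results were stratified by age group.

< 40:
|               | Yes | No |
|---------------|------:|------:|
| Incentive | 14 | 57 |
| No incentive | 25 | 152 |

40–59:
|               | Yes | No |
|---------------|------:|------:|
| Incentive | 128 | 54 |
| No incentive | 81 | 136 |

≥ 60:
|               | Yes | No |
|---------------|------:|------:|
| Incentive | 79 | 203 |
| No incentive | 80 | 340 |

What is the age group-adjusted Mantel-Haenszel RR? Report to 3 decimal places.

RR_MH = Σ(aᵢ·n₀ᵢ/nᵢ) / Σ(cᵢ·n₁ᵢ/nᵢ), with n₁ᵢ = aᵢ+bᵢ (exposed), n₀ᵢ = cᵢ+dᵢ (unexposed), nᵢ = n₁ᵢ+n₀ᵢ.
Stratum 1 (< 40): n₁ = 71, n₀ = 177, n = 248; a·n₀/n = 14·177/248 = 9.9919; c·n₁/n = 25·71/248 = 7.1573
Stratum 2 (40–59): n₁ = 182, n₀ = 217, n = 399; a·n₀/n = 128·217/399 = 69.6140; c·n₁/n = 81·182/399 = 36.9474
Stratum 3 (≥ 60): n₁ = 282, n₀ = 420, n = 702; a·n₀/n = 79·420/702 = 47.2650; c·n₁/n = 80·282/702 = 32.1368
RR_MH = (9.9919 + 69.6140 + 47.2650) / (7.1573 + 36.9474 + 32.1368) = 126.8709 / 76.2414 = 1.66407

1.664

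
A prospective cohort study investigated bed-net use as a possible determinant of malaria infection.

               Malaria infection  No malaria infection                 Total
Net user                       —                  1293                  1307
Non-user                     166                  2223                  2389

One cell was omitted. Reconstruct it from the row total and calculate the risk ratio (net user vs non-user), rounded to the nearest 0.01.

The missing cell is in the exposed row: 1307 − 1293 = 14.
So a = 14, b = 1293, c = 166, d = 2223.
RR = [a/(a+b)] / [c/(c+d)] = (14/1307) / (166/2389) = 0.01071/0.06949 = 0.15416

0.15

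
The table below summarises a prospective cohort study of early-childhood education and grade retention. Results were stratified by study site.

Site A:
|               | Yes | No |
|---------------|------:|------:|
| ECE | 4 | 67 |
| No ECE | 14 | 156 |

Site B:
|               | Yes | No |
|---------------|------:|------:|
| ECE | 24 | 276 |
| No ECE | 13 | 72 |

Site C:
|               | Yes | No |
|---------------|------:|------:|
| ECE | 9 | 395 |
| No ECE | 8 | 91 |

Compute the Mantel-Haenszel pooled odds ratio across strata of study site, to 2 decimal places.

OR_MH = Σ(aᵢdᵢ/nᵢ) / Σ(bᵢcᵢ/nᵢ), where nᵢ is the stratum total.
Stratum 1 (Site A): n = 241; a·d/n = 4·156/241 = 2.5892; b·c/n = 67·14/241 = 3.8921
Stratum 2 (Site B): n = 385; a·d/n = 24·72/385 = 4.4883; b·c/n = 276·13/385 = 9.3195
Stratum 3 (Site C): n = 503; a·d/n = 9·91/503 = 1.6282; b·c/n = 395·8/503 = 6.2823
OR_MH = (2.5892 + 4.4883 + 1.6282) / (3.8921 + 9.3195 + 6.2823) = 8.7058 / 19.4939 = 0.44659

0.45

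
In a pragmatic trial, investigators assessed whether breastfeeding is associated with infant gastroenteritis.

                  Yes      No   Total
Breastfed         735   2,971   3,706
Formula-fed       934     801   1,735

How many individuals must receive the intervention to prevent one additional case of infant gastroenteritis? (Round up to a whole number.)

Risk in treated group = 735/3706 = 0.19833; risk in control = 934/1735 = 0.53833.
Absolute risk reduction = 0.53833 − 0.19833 = 0.34000
NNT = 1 / ARR = 1 / 0.34000 = 2.941 → round up → 3

3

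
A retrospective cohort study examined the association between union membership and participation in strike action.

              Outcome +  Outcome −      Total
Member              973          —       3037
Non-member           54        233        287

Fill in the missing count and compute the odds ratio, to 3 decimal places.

The missing cell is in the exposed row: 3037 − 973 = 2064.
So a = 973, b = 2064, c = 54, d = 233.
OR = (a·d)/(b·c) = (973 × 233) / (2064 × 54) = 226709 / 111456 = 2.03407

2.034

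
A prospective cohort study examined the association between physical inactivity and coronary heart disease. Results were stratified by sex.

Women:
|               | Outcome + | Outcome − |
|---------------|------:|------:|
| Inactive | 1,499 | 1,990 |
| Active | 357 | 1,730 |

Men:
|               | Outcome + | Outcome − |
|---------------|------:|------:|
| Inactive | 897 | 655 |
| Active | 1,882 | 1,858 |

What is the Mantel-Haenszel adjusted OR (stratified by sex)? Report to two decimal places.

2.16

OR_MH = Σ(aᵢdᵢ/nᵢ) / Σ(bᵢcᵢ/nᵢ), where nᵢ is the stratum total.
Stratum 1 (Women): n = 5576; a·d/n = 1499·1730/5576 = 465.0771; b·c/n = 1990·357/5576 = 127.4085
Stratum 2 (Men): n = 5292; a·d/n = 897·1858/5292 = 314.9331; b·c/n = 655·1882/5292 = 232.9384
OR_MH = (465.0771 + 314.9331) / (127.4085 + 232.9384) = 780.0102 / 360.3469 = 2.16461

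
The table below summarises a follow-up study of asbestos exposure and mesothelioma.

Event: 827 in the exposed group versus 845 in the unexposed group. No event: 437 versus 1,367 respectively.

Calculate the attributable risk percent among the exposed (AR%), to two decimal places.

From the description: a = 827, b = 437, c = 845, d = 1367.
Risk in exposed = 827/1264 = 0.65427; risk in unexposed = 845/2212 = 0.38201.
RR = 0.65427/0.38201 = 1.71272
AR% = (RR − 1)/RR × 100 = (1.71272 − 1)/1.71272 × 100 = 41.6134%

41.61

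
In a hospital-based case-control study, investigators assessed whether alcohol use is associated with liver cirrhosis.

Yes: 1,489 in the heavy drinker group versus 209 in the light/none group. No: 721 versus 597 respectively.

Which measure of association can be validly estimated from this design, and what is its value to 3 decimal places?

From the description: a = 1489, b = 721, c = 209, d = 597.
This is a hospital-based case-control study: participants were sampled on outcome status, so risks in the source population cannot be estimated directly — relative risk is not valid here. The odds ratio is the appropriate measure.
OR = (a·d)/(b·c) = (1489 × 597) / (721 × 209) = 888933 / 150689 = 5.89912

5.899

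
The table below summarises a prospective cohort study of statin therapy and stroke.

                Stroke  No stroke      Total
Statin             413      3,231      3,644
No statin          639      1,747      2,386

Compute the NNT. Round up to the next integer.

Risk in treated group = 413/3644 = 0.11334; risk in control = 639/2386 = 0.26781.
Absolute risk reduction = 0.26781 − 0.11334 = 0.15448
NNT = 1 / ARR = 1 / 0.15448 = 6.474 → round up → 7

7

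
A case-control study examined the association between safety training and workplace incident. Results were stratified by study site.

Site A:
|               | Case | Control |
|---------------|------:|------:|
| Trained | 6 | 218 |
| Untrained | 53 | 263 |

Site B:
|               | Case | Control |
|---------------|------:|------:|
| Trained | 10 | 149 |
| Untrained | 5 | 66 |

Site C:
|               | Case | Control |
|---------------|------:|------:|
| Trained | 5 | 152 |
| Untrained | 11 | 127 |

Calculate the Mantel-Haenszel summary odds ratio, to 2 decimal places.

OR_MH = Σ(aᵢdᵢ/nᵢ) / Σ(bᵢcᵢ/nᵢ), where nᵢ is the stratum total.
Stratum 1 (Site A): n = 540; a·d/n = 6·263/540 = 2.9222; b·c/n = 218·53/540 = 21.3963
Stratum 2 (Site B): n = 230; a·d/n = 10·66/230 = 2.8696; b·c/n = 149·5/230 = 3.2391
Stratum 3 (Site C): n = 295; a·d/n = 5·127/295 = 2.1525; b·c/n = 152·11/295 = 5.6678
OR_MH = (2.9222 + 2.8696 + 2.1525) / (21.3963 + 3.2391 + 5.6678) = 7.9443 / 30.3032 = 0.26216

0.26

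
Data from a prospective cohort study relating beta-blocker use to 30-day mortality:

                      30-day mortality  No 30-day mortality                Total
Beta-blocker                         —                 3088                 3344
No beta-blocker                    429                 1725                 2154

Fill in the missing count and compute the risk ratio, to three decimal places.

0.384

The missing cell is in the exposed row: 3344 − 3088 = 256.
So a = 256, b = 3088, c = 429, d = 1725.
RR = [a/(a+b)] / [c/(c+d)] = (256/3344) / (429/2154) = 0.07656/0.19916 = 0.38438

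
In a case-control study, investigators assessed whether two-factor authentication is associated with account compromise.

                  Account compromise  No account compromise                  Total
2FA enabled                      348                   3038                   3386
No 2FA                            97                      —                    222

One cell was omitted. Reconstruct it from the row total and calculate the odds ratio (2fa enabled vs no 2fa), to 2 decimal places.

0.15

The missing cell is in the unexposed row: 222 − 97 = 125.
So a = 348, b = 3038, c = 97, d = 125.
OR = (a·d)/(b·c) = (348 × 125) / (3038 × 97) = 43500 / 294686 = 0.14761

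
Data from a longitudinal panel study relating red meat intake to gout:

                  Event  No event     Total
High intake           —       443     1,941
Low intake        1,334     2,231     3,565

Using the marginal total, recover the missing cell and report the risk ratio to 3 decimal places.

2.062

The missing cell is in the exposed row: 1941 − 443 = 1498.
So a = 1498, b = 443, c = 1334, d = 2231.
RR = [a/(a+b)] / [c/(c+d)] = (1498/1941) / (1334/3565) = 0.77177/0.37419 = 2.06248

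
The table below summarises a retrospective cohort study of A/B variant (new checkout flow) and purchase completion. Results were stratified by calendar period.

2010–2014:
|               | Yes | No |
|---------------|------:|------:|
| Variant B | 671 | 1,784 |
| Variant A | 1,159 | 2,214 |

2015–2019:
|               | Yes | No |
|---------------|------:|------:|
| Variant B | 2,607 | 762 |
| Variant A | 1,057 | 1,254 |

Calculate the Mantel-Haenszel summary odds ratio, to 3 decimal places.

1.672

OR_MH = Σ(aᵢdᵢ/nᵢ) / Σ(bᵢcᵢ/nᵢ), where nᵢ is the stratum total.
Stratum 1 (2010–2014): n = 5828; a·d/n = 671·2214/5828 = 254.9063; b·c/n = 1784·1159/5828 = 354.7797
Stratum 2 (2015–2019): n = 5680; a·d/n = 2607·1254/5680 = 575.5595; b·c/n = 762·1057/5680 = 141.8018
OR_MH = (254.9063 + 575.5595) / (354.7797 + 141.8018) = 830.4658 / 496.5814 = 1.67237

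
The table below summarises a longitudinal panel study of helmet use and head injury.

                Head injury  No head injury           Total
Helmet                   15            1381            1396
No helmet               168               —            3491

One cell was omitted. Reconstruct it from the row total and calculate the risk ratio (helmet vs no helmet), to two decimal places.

0.22

The missing cell is in the unexposed row: 3491 − 168 = 3323.
So a = 15, b = 1381, c = 168, d = 3323.
RR = [a/(a+b)] / [c/(c+d)] = (15/1396) / (168/3491) = 0.01074/0.04812 = 0.22328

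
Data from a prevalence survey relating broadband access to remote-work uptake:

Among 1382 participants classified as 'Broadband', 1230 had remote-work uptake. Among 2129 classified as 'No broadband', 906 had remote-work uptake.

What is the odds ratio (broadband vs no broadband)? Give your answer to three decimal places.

From the description: a = 1230, b = 152, c = 906, d = 1223.
OR = (a·d)/(b·c) = (1230 × 1223) / (152 × 906) = 1504290 / 137712 = 10.92345
The odds of remote-work uptake are about 10.92 times as high in the broadband group.

10.923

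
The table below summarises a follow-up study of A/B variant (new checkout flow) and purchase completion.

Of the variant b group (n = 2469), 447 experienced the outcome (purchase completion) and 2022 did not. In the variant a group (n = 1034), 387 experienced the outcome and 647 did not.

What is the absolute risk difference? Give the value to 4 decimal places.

-0.1932

From the description: a = 447, b = 2022, c = 387, d = 647.
Risk in exposed = 447/2469 = 0.181045; risk in unexposed = 387/1034 = 0.374275.
Risk difference = 0.181045 − 0.374275 = -0.193230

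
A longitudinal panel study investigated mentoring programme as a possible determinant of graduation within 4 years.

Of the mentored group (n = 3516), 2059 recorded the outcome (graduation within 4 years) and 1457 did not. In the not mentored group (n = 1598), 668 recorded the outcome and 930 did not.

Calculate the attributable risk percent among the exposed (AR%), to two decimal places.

From the description: a = 2059, b = 1457, c = 668, d = 930.
Risk in exposed = 2059/3516 = 0.58561; risk in unexposed = 668/1598 = 0.41802.
RR = 0.58561/0.41802 = 1.40090
AR% = (RR − 1)/RR × 100 = (1.40090 − 1)/1.40090 × 100 = 28.6174%

28.62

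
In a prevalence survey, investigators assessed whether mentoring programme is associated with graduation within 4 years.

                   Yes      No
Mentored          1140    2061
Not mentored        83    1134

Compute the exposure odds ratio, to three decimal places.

7.557

Cells: a = 1140, b = 2061, c = 83, d = 1134.
OR = (a·d)/(b·c) = (1140 × 1134) / (2061 × 83) = 1292760 / 171063 = 7.55722
The odds of graduation within 4 years are about 7.56 times as high in the mentored group.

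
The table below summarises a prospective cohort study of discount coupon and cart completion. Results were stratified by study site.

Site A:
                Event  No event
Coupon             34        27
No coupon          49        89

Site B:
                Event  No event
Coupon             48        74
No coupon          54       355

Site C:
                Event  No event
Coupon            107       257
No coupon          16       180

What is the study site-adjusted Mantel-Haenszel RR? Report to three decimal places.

2.591

RR_MH = Σ(aᵢ·n₀ᵢ/nᵢ) / Σ(cᵢ·n₁ᵢ/nᵢ), with n₁ᵢ = aᵢ+bᵢ (exposed), n₀ᵢ = cᵢ+dᵢ (unexposed), nᵢ = n₁ᵢ+n₀ᵢ.
Stratum 1 (Site A): n₁ = 61, n₀ = 138, n = 199; a·n₀/n = 34·138/199 = 23.5779; c·n₁/n = 49·61/199 = 15.0201
Stratum 2 (Site B): n₁ = 122, n₀ = 409, n = 531; a·n₀/n = 48·409/531 = 36.9718; c·n₁/n = 54·122/531 = 12.4068
Stratum 3 (Site C): n₁ = 364, n₀ = 196, n = 560; a·n₀/n = 107·196/560 = 37.4500; c·n₁/n = 16·364/560 = 10.4000
RR_MH = (23.5779 + 36.9718 + 37.4500) / (15.0201 + 12.4068 + 10.4000) = 97.9996 / 37.8269 = 2.59074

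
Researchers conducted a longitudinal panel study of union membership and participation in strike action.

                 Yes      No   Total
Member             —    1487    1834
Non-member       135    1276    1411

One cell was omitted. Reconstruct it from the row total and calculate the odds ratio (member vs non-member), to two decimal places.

The missing cell is in the exposed row: 1834 − 1487 = 347.
So a = 347, b = 1487, c = 135, d = 1276.
OR = (a·d)/(b·c) = (347 × 1276) / (1487 × 135) = 442772 / 200745 = 2.20564

2.21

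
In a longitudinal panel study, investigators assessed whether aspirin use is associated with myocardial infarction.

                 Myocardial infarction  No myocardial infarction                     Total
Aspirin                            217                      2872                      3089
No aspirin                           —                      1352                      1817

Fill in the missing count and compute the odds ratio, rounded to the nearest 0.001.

0.220

The missing cell is in the unexposed row: 1817 − 1352 = 465.
So a = 217, b = 2872, c = 465, d = 1352.
OR = (a·d)/(b·c) = (217 × 1352) / (2872 × 465) = 293384 / 1335480 = 0.21968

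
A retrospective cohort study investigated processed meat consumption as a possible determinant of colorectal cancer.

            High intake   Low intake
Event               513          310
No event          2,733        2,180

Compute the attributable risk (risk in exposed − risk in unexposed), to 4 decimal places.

0.0335

Reading the table with exposure as columns: a = 513 (High intake, case), b = 2733 (High intake, non-case), c = 310 (Low intake, case), d = 2180.
Risk in exposed = 513/3246 = 0.158041; risk in unexposed = 310/2490 = 0.124498.
Risk difference = 0.158041 − 0.124498 = 0.033543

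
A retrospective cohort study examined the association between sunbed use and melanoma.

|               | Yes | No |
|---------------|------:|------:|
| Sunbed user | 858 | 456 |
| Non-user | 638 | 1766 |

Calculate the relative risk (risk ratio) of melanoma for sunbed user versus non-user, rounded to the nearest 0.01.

2.46

Cells: a = 858, b = 456, c = 638, d = 1766.
Risk in exposed = 858/1314 = 0.65297; risk in unexposed = 638/2404 = 0.26539.
RR = 0.65297 / 0.26539 = 2.46040
The risk among the exposed is 2.46 times that among the unexposed.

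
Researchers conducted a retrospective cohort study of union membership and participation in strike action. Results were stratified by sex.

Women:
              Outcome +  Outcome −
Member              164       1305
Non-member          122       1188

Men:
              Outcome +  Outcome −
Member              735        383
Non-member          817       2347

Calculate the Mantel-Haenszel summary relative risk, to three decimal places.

RR_MH = Σ(aᵢ·n₀ᵢ/nᵢ) / Σ(cᵢ·n₁ᵢ/nᵢ), with n₁ᵢ = aᵢ+bᵢ (exposed), n₀ᵢ = cᵢ+dᵢ (unexposed), nᵢ = n₁ᵢ+n₀ᵢ.
Stratum 1 (Women): n₁ = 1469, n₀ = 1310, n = 2779; a·n₀/n = 164·1310/2779 = 77.3084; c·n₁/n = 122·1469/2779 = 64.4901
Stratum 2 (Men): n₁ = 1118, n₀ = 3164, n = 4282; a·n₀/n = 735·3164/4282 = 543.0967; c·n₁/n = 817·1118/4282 = 213.3129
RR_MH = (77.3084 + 543.0967) / (64.4901 + 213.3129) = 620.4051 / 277.8030 = 2.23326

2.233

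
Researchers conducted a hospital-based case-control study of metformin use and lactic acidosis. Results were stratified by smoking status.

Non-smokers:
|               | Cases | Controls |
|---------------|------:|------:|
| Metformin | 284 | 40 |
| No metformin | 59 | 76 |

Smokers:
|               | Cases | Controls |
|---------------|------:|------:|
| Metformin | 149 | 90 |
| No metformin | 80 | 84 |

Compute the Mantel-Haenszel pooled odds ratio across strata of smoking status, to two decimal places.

3.39

OR_MH = Σ(aᵢdᵢ/nᵢ) / Σ(bᵢcᵢ/nᵢ), where nᵢ is the stratum total.
Stratum 1 (Non-smokers): n = 459; a·d/n = 284·76/459 = 47.0240; b·c/n = 40·59/459 = 5.1416
Stratum 2 (Smokers): n = 403; a·d/n = 149·84/403 = 31.0571; b·c/n = 90·80/403 = 17.8660
OR_MH = (47.0240 + 31.0571) / (5.1416 + 17.8660) = 78.0810 / 23.0076 = 3.39370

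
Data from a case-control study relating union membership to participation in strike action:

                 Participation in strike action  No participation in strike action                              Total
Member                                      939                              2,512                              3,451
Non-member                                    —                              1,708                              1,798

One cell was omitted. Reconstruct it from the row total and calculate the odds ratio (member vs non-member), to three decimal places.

7.094

The missing cell is in the unexposed row: 1798 − 1708 = 90.
So a = 939, b = 2512, c = 90, d = 1708.
OR = (a·d)/(b·c) = (939 × 1708) / (2512 × 90) = 1603812 / 226080 = 7.09400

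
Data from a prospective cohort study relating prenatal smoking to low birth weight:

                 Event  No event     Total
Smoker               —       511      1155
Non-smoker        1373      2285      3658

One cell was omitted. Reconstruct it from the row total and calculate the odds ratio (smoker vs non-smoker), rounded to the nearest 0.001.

2.097

The missing cell is in the exposed row: 1155 − 511 = 644.
So a = 644, b = 511, c = 1373, d = 2285.
OR = (a·d)/(b·c) = (644 × 2285) / (511 × 1373) = 1471540 / 701603 = 2.09740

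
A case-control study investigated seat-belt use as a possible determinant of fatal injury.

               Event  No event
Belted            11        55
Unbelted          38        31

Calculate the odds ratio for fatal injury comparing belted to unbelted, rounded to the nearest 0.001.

Cells: a = 11, b = 55, c = 38, d = 31.
OR = (a·d)/(b·c) = (11 × 31) / (55 × 38) = 341 / 2090 = 0.16316
Exposure is associated with lower odds of fatal injury (OR = 0.16 < 1).

0.163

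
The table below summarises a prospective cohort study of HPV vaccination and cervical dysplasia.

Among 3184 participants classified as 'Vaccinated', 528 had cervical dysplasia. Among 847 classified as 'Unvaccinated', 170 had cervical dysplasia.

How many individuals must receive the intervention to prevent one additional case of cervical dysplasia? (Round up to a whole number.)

Risk in treated group = 528/3184 = 0.16583; risk in control = 170/847 = 0.20071.
Absolute risk reduction = 0.20071 − 0.16583 = 0.03488
NNT = 1 / ARR = 1 / 0.03488 = 28.670 → round up → 29

29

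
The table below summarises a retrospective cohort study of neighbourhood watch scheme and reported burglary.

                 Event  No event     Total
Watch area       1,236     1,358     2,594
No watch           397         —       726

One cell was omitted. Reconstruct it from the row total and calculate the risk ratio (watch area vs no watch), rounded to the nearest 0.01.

The missing cell is in the unexposed row: 726 − 397 = 329.
So a = 1236, b = 1358, c = 397, d = 329.
RR = [a/(a+b)] / [c/(c+d)] = (1236/2594) / (397/726) = 0.47648/0.54683 = 0.87135

0.87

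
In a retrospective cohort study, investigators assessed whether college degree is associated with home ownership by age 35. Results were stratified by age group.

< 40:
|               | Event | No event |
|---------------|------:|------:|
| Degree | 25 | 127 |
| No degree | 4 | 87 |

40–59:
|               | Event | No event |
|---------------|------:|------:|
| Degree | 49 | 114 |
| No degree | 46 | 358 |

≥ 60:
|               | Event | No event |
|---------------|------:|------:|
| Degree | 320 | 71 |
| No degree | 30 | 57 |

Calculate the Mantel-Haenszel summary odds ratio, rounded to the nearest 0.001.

4.941

OR_MH = Σ(aᵢdᵢ/nᵢ) / Σ(bᵢcᵢ/nᵢ), where nᵢ is the stratum total.
Stratum 1 (< 40): n = 243; a·d/n = 25·87/243 = 8.9506; b·c/n = 127·4/243 = 2.0905
Stratum 2 (40–59): n = 567; a·d/n = 49·358/567 = 30.9383; b·c/n = 114·46/567 = 9.2487
Stratum 3 (≥ 60): n = 478; a·d/n = 320·57/478 = 38.1590; b·c/n = 71·30/478 = 4.4561
OR_MH = (8.9506 + 30.9383 + 38.1590) / (2.0905 + 9.2487 + 4.4561) = 78.0479 / 15.7953 = 4.94122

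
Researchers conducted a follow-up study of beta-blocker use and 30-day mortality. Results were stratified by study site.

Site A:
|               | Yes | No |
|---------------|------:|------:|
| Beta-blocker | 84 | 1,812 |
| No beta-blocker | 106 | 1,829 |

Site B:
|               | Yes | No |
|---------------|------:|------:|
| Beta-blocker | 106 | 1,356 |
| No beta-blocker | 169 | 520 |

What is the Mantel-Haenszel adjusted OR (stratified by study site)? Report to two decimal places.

OR_MH = Σ(aᵢdᵢ/nᵢ) / Σ(bᵢcᵢ/nᵢ), where nᵢ is the stratum total.
Stratum 1 (Site A): n = 3831; a·d/n = 84·1829/3831 = 40.1034; b·c/n = 1812·106/3831 = 50.1363
Stratum 2 (Site B): n = 2151; a·d/n = 106·520/2151 = 25.6253; b·c/n = 1356·169/2151 = 106.5384
OR_MH = (40.1034 + 25.6253) / (50.1363 + 106.5384) = 65.7287 / 156.6746 = 0.41952

0.42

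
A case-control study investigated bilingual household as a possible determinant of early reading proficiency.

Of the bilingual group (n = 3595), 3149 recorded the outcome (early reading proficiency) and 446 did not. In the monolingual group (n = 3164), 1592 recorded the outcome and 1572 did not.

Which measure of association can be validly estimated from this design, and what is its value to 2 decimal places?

From the description: a = 3149, b = 446, c = 1592, d = 1572.
This is a case-control study: participants were sampled on outcome status, so risks in the source population cannot be estimated directly — relative risk is not valid here. The odds ratio is the appropriate measure.
OR = (a·d)/(b·c) = (3149 × 1572) / (446 × 1592) = 4950228 / 710032 = 6.97184

6.97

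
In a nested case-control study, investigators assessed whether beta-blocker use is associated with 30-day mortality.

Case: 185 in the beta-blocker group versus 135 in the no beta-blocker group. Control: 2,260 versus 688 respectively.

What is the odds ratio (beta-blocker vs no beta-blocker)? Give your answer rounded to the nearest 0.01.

From the description: a = 185, b = 2260, c = 135, d = 688.
OR = (a·d)/(b·c) = (185 × 688) / (2260 × 135) = 127280 / 305100 = 0.41717
Exposure is associated with lower odds of 30-day mortality (OR = 0.42 < 1).

0.42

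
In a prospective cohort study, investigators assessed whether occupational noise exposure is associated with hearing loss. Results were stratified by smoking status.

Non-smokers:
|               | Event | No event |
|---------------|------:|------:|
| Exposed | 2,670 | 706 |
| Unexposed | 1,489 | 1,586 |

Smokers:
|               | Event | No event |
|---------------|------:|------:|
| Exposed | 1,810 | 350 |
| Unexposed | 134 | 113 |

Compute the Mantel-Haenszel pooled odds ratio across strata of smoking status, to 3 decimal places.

4.064

OR_MH = Σ(aᵢdᵢ/nᵢ) / Σ(bᵢcᵢ/nᵢ), where nᵢ is the stratum total.
Stratum 1 (Non-smokers): n = 6451; a·d/n = 2670·1586/6451 = 656.4285; b·c/n = 706·1489/6451 = 162.9568
Stratum 2 (Smokers): n = 2407; a·d/n = 1810·113/2407 = 84.9730; b·c/n = 350·134/2407 = 19.4848
OR_MH = (656.4285 + 84.9730) / (162.9568 + 19.4848) = 741.4015 / 182.4416 = 4.06377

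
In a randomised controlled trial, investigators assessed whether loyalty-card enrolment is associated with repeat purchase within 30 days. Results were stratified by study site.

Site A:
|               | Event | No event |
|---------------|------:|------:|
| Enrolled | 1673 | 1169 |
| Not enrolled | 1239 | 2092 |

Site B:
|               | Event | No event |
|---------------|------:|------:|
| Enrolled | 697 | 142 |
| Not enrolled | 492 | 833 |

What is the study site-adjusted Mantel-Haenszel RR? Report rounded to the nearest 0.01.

1.75

RR_MH = Σ(aᵢ·n₀ᵢ/nᵢ) / Σ(cᵢ·n₁ᵢ/nᵢ), with n₁ᵢ = aᵢ+bᵢ (exposed), n₀ᵢ = cᵢ+dᵢ (unexposed), nᵢ = n₁ᵢ+n₀ᵢ.
Stratum 1 (Site A): n₁ = 2842, n₀ = 3331, n = 6173; a·n₀/n = 1673·3331/6173 = 902.7641; c·n₁/n = 1239·2842/6173 = 570.4257
Stratum 2 (Site B): n₁ = 839, n₀ = 1325, n = 2164; a·n₀/n = 697·1325/2164 = 426.7676; c·n₁/n = 492·839/2164 = 190.7523
RR_MH = (902.7641 + 426.7676) / (570.4257 + 190.7523) = 1329.5317 / 761.1780 = 1.74668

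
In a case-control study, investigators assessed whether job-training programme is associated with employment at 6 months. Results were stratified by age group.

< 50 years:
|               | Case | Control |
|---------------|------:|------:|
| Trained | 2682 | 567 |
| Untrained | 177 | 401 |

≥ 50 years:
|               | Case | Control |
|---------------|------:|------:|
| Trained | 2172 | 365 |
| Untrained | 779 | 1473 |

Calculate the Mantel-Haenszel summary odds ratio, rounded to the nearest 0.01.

11.09

OR_MH = Σ(aᵢdᵢ/nᵢ) / Σ(bᵢcᵢ/nᵢ), where nᵢ is the stratum total.
Stratum 1 (< 50 years): n = 3827; a·d/n = 2682·401/3827 = 281.0248; b·c/n = 567·177/3827 = 26.2239
Stratum 2 (≥ 50 years): n = 4789; a·d/n = 2172·1473/4789 = 668.0635; b·c/n = 365·779/4789 = 59.3725
OR_MH = (281.0248 + 668.0635) / (26.2239 + 59.3725) = 949.0883 / 85.5965 = 11.08794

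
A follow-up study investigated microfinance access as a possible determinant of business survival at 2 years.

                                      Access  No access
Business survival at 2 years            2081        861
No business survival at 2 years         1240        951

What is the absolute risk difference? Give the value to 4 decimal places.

0.1515

Reading the table with exposure as columns: a = 2081 (Access, case), b = 1240 (Access, non-case), c = 861 (No access, case), d = 951.
Risk in exposed = 2081/3321 = 0.626618; risk in unexposed = 861/1812 = 0.475166.
Risk difference = 0.626618 − 0.475166 = 0.151453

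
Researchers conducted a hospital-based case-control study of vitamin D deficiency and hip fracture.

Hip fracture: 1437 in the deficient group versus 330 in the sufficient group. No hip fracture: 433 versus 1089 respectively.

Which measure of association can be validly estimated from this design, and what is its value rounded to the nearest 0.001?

From the description: a = 1437, b = 433, c = 330, d = 1089.
This is a hospital-based case-control study: participants were sampled on outcome status, so risks in the source population cannot be estimated directly — relative risk is not valid here. The odds ratio is the appropriate measure.
OR = (a·d)/(b·c) = (1437 × 1089) / (433 × 330) = 1564893 / 142890 = 10.95173

10.952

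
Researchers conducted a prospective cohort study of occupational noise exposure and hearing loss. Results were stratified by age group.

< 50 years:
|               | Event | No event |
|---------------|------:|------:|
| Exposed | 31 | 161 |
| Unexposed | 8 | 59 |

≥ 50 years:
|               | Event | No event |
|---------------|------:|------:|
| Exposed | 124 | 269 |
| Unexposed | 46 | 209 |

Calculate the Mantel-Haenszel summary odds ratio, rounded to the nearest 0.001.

1.955

OR_MH = Σ(aᵢdᵢ/nᵢ) / Σ(bᵢcᵢ/nᵢ), where nᵢ is the stratum total.
Stratum 1 (< 50 years): n = 259; a·d/n = 31·59/259 = 7.0618; b·c/n = 161·8/259 = 4.9730
Stratum 2 (≥ 50 years): n = 648; a·d/n = 124·209/648 = 39.9938; b·c/n = 269·46/648 = 19.0957
OR_MH = (7.0618 + 39.9938) / (4.9730 + 19.0957) = 47.0556 / 24.0687 = 1.95506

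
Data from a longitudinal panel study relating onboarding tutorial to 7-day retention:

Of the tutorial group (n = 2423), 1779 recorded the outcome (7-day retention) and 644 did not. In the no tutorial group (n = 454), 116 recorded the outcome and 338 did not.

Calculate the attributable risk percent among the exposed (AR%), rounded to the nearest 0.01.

65.20

From the description: a = 1779, b = 644, c = 116, d = 338.
Risk in exposed = 1779/2423 = 0.73421; risk in unexposed = 116/454 = 0.25551.
RR = 0.73421/0.25551 = 2.87356
AR% = (RR − 1)/RR × 100 = (2.87356 − 1)/2.87356 × 100 = 65.2000%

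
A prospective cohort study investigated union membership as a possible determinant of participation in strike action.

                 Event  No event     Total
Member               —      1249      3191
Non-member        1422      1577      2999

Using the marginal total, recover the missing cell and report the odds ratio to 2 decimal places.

The missing cell is in the exposed row: 3191 − 1249 = 1942.
So a = 1942, b = 1249, c = 1422, d = 1577.
OR = (a·d)/(b·c) = (1942 × 1577) / (1249 × 1422) = 3062534 / 1776078 = 1.72432

1.72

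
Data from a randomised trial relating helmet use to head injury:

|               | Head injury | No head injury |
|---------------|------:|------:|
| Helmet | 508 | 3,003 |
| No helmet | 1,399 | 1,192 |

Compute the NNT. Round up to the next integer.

Risk in treated group = 508/3511 = 0.14469; risk in control = 1399/2591 = 0.53995.
Absolute risk reduction = 0.53995 − 0.14469 = 0.39526
NNT = 1 / ARR = 1 / 0.39526 = 2.530 → round up → 3

3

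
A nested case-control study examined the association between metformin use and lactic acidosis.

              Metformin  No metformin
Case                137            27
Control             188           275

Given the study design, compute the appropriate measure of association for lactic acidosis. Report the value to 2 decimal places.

7.42

Reading the table with exposure as columns: a = 137 (Metformin, case), b = 188 (Metformin, non-case), c = 27 (No metformin, case), d = 275.
This is a nested case-control study: participants were sampled on outcome status, so risks in the source population cannot be estimated directly — relative risk is not valid here. The odds ratio is the appropriate measure.
OR = (a·d)/(b·c) = (137 × 275) / (188 × 27) = 37675 / 5076 = 7.42218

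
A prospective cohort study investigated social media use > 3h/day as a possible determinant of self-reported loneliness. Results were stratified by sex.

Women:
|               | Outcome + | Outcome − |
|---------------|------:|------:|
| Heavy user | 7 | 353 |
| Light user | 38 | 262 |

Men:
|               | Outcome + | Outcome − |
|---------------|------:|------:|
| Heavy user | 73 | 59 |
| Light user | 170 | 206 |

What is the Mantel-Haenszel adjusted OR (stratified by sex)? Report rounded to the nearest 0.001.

OR_MH = Σ(aᵢdᵢ/nᵢ) / Σ(bᵢcᵢ/nᵢ), where nᵢ is the stratum total.
Stratum 1 (Women): n = 660; a·d/n = 7·262/660 = 2.7788; b·c/n = 353·38/660 = 20.3242
Stratum 2 (Men): n = 508; a·d/n = 73·206/508 = 29.6024; b·c/n = 59·170/508 = 19.7441
OR_MH = (2.7788 + 29.6024) / (20.3242 + 19.7441) = 32.3812 / 40.0683 = 0.80815

0.808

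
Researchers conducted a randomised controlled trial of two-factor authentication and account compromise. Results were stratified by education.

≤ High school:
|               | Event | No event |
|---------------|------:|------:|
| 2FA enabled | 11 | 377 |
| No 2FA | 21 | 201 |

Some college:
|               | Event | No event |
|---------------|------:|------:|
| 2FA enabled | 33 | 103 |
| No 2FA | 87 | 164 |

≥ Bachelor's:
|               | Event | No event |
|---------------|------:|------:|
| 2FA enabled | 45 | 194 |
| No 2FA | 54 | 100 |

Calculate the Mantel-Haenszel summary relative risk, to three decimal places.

0.561

RR_MH = Σ(aᵢ·n₀ᵢ/nᵢ) / Σ(cᵢ·n₁ᵢ/nᵢ), with n₁ᵢ = aᵢ+bᵢ (exposed), n₀ᵢ = cᵢ+dᵢ (unexposed), nᵢ = n₁ᵢ+n₀ᵢ.
Stratum 1 (≤ High school): n₁ = 388, n₀ = 222, n = 610; a·n₀/n = 11·222/610 = 4.0033; c·n₁/n = 21·388/610 = 13.3574
Stratum 2 (Some college): n₁ = 136, n₀ = 251, n = 387; a·n₀/n = 33·251/387 = 21.4031; c·n₁/n = 87·136/387 = 30.5736
Stratum 3 (≥ Bachelor's): n₁ = 239, n₀ = 154, n = 393; a·n₀/n = 45·154/393 = 17.6336; c·n₁/n = 54·239/393 = 32.8397
RR_MH = (4.0033 + 21.4031 + 17.6336) / (13.3574 + 30.5736 + 32.8397) = 43.0400 / 76.7707 = 0.56063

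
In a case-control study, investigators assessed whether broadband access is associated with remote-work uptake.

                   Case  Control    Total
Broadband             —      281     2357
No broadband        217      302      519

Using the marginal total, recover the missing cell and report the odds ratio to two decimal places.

The missing cell is in the exposed row: 2357 − 281 = 2076.
So a = 2076, b = 281, c = 217, d = 302.
OR = (a·d)/(b·c) = (2076 × 302) / (281 × 217) = 626952 / 60977 = 10.28178

10.28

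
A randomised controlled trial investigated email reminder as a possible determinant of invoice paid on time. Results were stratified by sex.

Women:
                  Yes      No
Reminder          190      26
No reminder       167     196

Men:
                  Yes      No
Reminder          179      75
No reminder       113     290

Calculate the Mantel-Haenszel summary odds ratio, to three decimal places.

7.026

OR_MH = Σ(aᵢdᵢ/nᵢ) / Σ(bᵢcᵢ/nᵢ), where nᵢ is the stratum total.
Stratum 1 (Women): n = 579; a·d/n = 190·196/579 = 64.3178; b·c/n = 26·167/579 = 7.4991
Stratum 2 (Men): n = 657; a·d/n = 179·290/657 = 79.0107; b·c/n = 75·113/657 = 12.8995
OR_MH = (64.3178 + 79.0107) / (7.4991 + 12.8995) = 143.3284 / 20.3987 = 7.02636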